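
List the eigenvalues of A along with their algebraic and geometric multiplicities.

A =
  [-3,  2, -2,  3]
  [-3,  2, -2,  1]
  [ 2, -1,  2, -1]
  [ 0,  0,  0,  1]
λ = 0: alg = 2, geom = 1; λ = 1: alg = 2, geom = 1

Step 1 — factor the characteristic polynomial to read off the algebraic multiplicities:
  χ_A(x) = x^2*(x - 1)^2

Step 2 — compute geometric multiplicities via the rank-nullity identity g(λ) = n − rank(A − λI):
  rank(A − (0)·I) = 3, so dim ker(A − (0)·I) = n − 3 = 1
  rank(A − (1)·I) = 3, so dim ker(A − (1)·I) = n − 3 = 1

Summary:
  λ = 0: algebraic multiplicity = 2, geometric multiplicity = 1
  λ = 1: algebraic multiplicity = 2, geometric multiplicity = 1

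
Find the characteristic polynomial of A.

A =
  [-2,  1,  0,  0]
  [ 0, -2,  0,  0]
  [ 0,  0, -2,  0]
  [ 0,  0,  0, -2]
x^4 + 8*x^3 + 24*x^2 + 32*x + 16

Expanding det(x·I − A) (e.g. by cofactor expansion or by noting that A is similar to its Jordan form J, which has the same characteristic polynomial as A) gives
  χ_A(x) = x^4 + 8*x^3 + 24*x^2 + 32*x + 16
which factors as (x + 2)^4. The eigenvalues (with algebraic multiplicities) are λ = -2 with multiplicity 4.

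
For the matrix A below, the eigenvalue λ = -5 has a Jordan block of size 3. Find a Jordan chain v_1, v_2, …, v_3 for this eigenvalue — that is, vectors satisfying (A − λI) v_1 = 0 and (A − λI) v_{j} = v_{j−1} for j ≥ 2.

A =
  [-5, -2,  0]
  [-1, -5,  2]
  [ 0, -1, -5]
A Jordan chain for λ = -5 of length 3:
v_1 = (2, 0, 1)ᵀ
v_2 = (0, -1, 0)ᵀ
v_3 = (1, 0, 0)ᵀ

Let N = A − (-5)·I. We want v_3 with N^3 v_3 = 0 but N^2 v_3 ≠ 0; then v_{j-1} := N · v_j for j = 3, …, 2.

Pick v_3 = (1, 0, 0)ᵀ.
Then v_2 = N · v_3 = (0, -1, 0)ᵀ.
Then v_1 = N · v_2 = (2, 0, 1)ᵀ.

Sanity check: (A − (-5)·I) v_1 = (0, 0, 0)ᵀ = 0. ✓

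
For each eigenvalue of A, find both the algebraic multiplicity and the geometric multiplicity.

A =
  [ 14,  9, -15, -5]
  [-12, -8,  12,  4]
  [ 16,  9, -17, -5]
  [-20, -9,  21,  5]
λ = -2: alg = 3, geom = 2; λ = 0: alg = 1, geom = 1

Step 1 — factor the characteristic polynomial to read off the algebraic multiplicities:
  χ_A(x) = x*(x + 2)^3

Step 2 — compute geometric multiplicities via the rank-nullity identity g(λ) = n − rank(A − λI):
  rank(A − (-2)·I) = 2, so dim ker(A − (-2)·I) = n − 2 = 2
  rank(A − (0)·I) = 3, so dim ker(A − (0)·I) = n − 3 = 1

Summary:
  λ = -2: algebraic multiplicity = 3, geometric multiplicity = 2
  λ = 0: algebraic multiplicity = 1, geometric multiplicity = 1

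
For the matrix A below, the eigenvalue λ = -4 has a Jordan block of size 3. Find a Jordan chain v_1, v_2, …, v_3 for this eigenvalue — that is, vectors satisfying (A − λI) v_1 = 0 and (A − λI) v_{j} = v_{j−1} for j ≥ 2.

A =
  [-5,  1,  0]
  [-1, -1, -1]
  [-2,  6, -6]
A Jordan chain for λ = -4 of length 3:
v_1 = (2, 2, 4)ᵀ
v_2 = (1, 3, 6)ᵀ
v_3 = (0, 1, 0)ᵀ

Let N = A − (-4)·I. We want v_3 with N^3 v_3 = 0 but N^2 v_3 ≠ 0; then v_{j-1} := N · v_j for j = 3, …, 2.

Pick v_3 = (0, 1, 0)ᵀ.
Then v_2 = N · v_3 = (1, 3, 6)ᵀ.
Then v_1 = N · v_2 = (2, 2, 4)ᵀ.

Sanity check: (A − (-4)·I) v_1 = (0, 0, 0)ᵀ = 0. ✓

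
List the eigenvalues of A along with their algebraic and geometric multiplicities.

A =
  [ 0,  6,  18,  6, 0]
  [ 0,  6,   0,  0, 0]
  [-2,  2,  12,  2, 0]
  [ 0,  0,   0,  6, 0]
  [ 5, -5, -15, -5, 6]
λ = 6: alg = 5, geom = 4

Step 1 — factor the characteristic polynomial to read off the algebraic multiplicities:
  χ_A(x) = (x - 6)^5

Step 2 — compute geometric multiplicities via the rank-nullity identity g(λ) = n − rank(A − λI):
  rank(A − (6)·I) = 1, so dim ker(A − (6)·I) = n − 1 = 4

Summary:
  λ = 6: algebraic multiplicity = 5, geometric multiplicity = 4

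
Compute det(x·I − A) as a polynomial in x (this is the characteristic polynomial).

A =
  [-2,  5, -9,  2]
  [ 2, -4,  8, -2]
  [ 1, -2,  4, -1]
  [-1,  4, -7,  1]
x^4 + x^3

Expanding det(x·I − A) (e.g. by cofactor expansion or by noting that A is similar to its Jordan form J, which has the same characteristic polynomial as A) gives
  χ_A(x) = x^4 + x^3
which factors as x^3*(x + 1). The eigenvalues (with algebraic multiplicities) are λ = -1 with multiplicity 1, λ = 0 with multiplicity 3.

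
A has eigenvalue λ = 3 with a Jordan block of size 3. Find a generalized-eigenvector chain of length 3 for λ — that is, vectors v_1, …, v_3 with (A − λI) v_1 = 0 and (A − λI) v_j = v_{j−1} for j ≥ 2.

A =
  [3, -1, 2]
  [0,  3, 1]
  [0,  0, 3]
A Jordan chain for λ = 3 of length 3:
v_1 = (-1, 0, 0)ᵀ
v_2 = (2, 1, 0)ᵀ
v_3 = (0, 0, 1)ᵀ

Let N = A − (3)·I. We want v_3 with N^3 v_3 = 0 but N^2 v_3 ≠ 0; then v_{j-1} := N · v_j for j = 3, …, 2.

Pick v_3 = (0, 0, 1)ᵀ.
Then v_2 = N · v_3 = (2, 1, 0)ᵀ.
Then v_1 = N · v_2 = (-1, 0, 0)ᵀ.

Sanity check: (A − (3)·I) v_1 = (0, 0, 0)ᵀ = 0. ✓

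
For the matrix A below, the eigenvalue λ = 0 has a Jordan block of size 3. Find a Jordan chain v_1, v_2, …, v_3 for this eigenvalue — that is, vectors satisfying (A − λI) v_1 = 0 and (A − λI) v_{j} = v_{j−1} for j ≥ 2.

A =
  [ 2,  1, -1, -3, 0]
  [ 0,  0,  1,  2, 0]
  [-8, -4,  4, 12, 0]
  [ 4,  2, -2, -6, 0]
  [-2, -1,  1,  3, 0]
A Jordan chain for λ = 0 of length 3:
v_1 = (1, 0, -4, 2, -1)ᵀ
v_2 = (-1, 1, 4, -2, 1)ᵀ
v_3 = (0, 0, 1, 0, 0)ᵀ

Let N = A − (0)·I. We want v_3 with N^3 v_3 = 0 but N^2 v_3 ≠ 0; then v_{j-1} := N · v_j for j = 3, …, 2.

Pick v_3 = (0, 0, 1, 0, 0)ᵀ.
Then v_2 = N · v_3 = (-1, 1, 4, -2, 1)ᵀ.
Then v_1 = N · v_2 = (1, 0, -4, 2, -1)ᵀ.

Sanity check: (A − (0)·I) v_1 = (0, 0, 0, 0, 0)ᵀ = 0. ✓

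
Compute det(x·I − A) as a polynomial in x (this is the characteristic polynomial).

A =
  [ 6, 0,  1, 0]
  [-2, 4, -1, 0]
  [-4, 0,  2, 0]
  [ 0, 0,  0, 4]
x^4 - 16*x^3 + 96*x^2 - 256*x + 256

Expanding det(x·I − A) (e.g. by cofactor expansion or by noting that A is similar to its Jordan form J, which has the same characteristic polynomial as A) gives
  χ_A(x) = x^4 - 16*x^3 + 96*x^2 - 256*x + 256
which factors as (x - 4)^4. The eigenvalues (with algebraic multiplicities) are λ = 4 with multiplicity 4.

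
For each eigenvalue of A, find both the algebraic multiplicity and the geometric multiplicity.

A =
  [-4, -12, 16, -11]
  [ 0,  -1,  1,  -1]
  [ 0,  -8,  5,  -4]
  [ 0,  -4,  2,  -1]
λ = -4: alg = 1, geom = 1; λ = 1: alg = 3, geom = 2

Step 1 — factor the characteristic polynomial to read off the algebraic multiplicities:
  χ_A(x) = (x - 1)^3*(x + 4)

Step 2 — compute geometric multiplicities via the rank-nullity identity g(λ) = n − rank(A − λI):
  rank(A − (-4)·I) = 3, so dim ker(A − (-4)·I) = n − 3 = 1
  rank(A − (1)·I) = 2, so dim ker(A − (1)·I) = n − 2 = 2

Summary:
  λ = -4: algebraic multiplicity = 1, geometric multiplicity = 1
  λ = 1: algebraic multiplicity = 3, geometric multiplicity = 2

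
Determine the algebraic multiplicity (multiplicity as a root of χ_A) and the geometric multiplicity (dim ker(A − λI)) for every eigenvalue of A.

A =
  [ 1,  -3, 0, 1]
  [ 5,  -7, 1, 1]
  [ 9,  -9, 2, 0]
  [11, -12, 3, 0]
λ = -1: alg = 4, geom = 2

Step 1 — factor the characteristic polynomial to read off the algebraic multiplicities:
  χ_A(x) = (x + 1)^4

Step 2 — compute geometric multiplicities via the rank-nullity identity g(λ) = n − rank(A − λI):
  rank(A − (-1)·I) = 2, so dim ker(A − (-1)·I) = n − 2 = 2

Summary:
  λ = -1: algebraic multiplicity = 4, geometric multiplicity = 2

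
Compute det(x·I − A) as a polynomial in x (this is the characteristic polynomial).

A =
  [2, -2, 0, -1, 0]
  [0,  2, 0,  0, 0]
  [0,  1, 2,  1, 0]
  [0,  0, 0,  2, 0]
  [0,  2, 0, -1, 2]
x^5 - 10*x^4 + 40*x^3 - 80*x^2 + 80*x - 32

Expanding det(x·I − A) (e.g. by cofactor expansion or by noting that A is similar to its Jordan form J, which has the same characteristic polynomial as A) gives
  χ_A(x) = x^5 - 10*x^4 + 40*x^3 - 80*x^2 + 80*x - 32
which factors as (x - 2)^5. The eigenvalues (with algebraic multiplicities) are λ = 2 with multiplicity 5.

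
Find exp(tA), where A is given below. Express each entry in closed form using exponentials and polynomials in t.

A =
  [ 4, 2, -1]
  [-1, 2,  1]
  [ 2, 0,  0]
e^{tA} =
  [2*t*exp(2*t) + exp(2*t), 2*t^2*exp(2*t) + 2*t*exp(2*t), t^2*exp(2*t) - t*exp(2*t)]
  [-t*exp(2*t), -t^2*exp(2*t) + exp(2*t), -t^2*exp(2*t)/2 + t*exp(2*t)]
  [2*t*exp(2*t), 2*t^2*exp(2*t), t^2*exp(2*t) - 2*t*exp(2*t) + exp(2*t)]

Strategy: write A = P · J · P⁻¹ where J is a Jordan canonical form, so e^{tA} = P · e^{tJ} · P⁻¹, and e^{tJ} can be computed block-by-block.

A has Jordan form
J =
  [2, 1, 0]
  [0, 2, 1]
  [0, 0, 2]
(up to reordering of blocks).

Per-block formulas:
  For a 3×3 Jordan block J_3(2): exp(t · J_3(2)) = e^(2t)·(I + t·N + (t^2/2)·N^2), where N is the 3×3 nilpotent shift.

After assembling e^{tJ} and conjugating by P, we get:

e^{tA} =
  [2*t*exp(2*t) + exp(2*t), 2*t^2*exp(2*t) + 2*t*exp(2*t), t^2*exp(2*t) - t*exp(2*t)]
  [-t*exp(2*t), -t^2*exp(2*t) + exp(2*t), -t^2*exp(2*t)/2 + t*exp(2*t)]
  [2*t*exp(2*t), 2*t^2*exp(2*t), t^2*exp(2*t) - 2*t*exp(2*t) + exp(2*t)]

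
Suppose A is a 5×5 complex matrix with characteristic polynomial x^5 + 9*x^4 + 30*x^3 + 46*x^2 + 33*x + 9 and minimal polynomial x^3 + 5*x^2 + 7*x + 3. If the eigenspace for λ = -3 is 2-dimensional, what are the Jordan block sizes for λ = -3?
Block sizes for λ = -3: [1, 1]

Step 1 — from the characteristic polynomial, algebraic multiplicity of λ = -3 is 2. From dim ker(A − (-3)·I) = 2, there are exactly 2 Jordan blocks for λ = -3.
Step 2 — from the minimal polynomial, the factor (x + 3) tells us the largest block for λ = -3 has size 1.
Step 3 — with total size 2, 2 blocks, and largest block 1, the block sizes (in nonincreasing order) are [1, 1].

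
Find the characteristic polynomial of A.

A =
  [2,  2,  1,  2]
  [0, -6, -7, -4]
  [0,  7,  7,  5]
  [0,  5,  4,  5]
x^4 - 8*x^3 + 24*x^2 - 32*x + 16

Expanding det(x·I − A) (e.g. by cofactor expansion or by noting that A is similar to its Jordan form J, which has the same characteristic polynomial as A) gives
  χ_A(x) = x^4 - 8*x^3 + 24*x^2 - 32*x + 16
which factors as (x - 2)^4. The eigenvalues (with algebraic multiplicities) are λ = 2 with multiplicity 4.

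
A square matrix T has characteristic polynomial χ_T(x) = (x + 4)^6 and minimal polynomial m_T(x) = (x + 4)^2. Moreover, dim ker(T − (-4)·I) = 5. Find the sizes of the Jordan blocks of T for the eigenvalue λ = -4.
Block sizes for λ = -4: [2, 1, 1, 1, 1]

Step 1 — from the characteristic polynomial, algebraic multiplicity of λ = -4 is 6. From dim ker(T − (-4)·I) = 5, there are exactly 5 Jordan blocks for λ = -4.
Step 2 — from the minimal polynomial, the factor (x + 4)^2 tells us the largest block for λ = -4 has size 2.
Step 3 — with total size 6, 5 blocks, and largest block 2, the block sizes (in nonincreasing order) are [2, 1, 1, 1, 1].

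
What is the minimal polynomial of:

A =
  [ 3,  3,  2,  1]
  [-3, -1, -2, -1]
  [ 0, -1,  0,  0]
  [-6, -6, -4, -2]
x^3

The characteristic polynomial is χ_A(x) = x^4, so the eigenvalues are known. The minimal polynomial is
  m_A(x) = Π_λ (x − λ)^{k_λ}
where k_λ is the size of the *largest* Jordan block for λ (equivalently, the smallest k with (A − λI)^k v = 0 for every generalised eigenvector v of λ).

  λ = 0: largest Jordan block has size 3, contributing (x − 0)^3

So m_A(x) = x^3 = x^3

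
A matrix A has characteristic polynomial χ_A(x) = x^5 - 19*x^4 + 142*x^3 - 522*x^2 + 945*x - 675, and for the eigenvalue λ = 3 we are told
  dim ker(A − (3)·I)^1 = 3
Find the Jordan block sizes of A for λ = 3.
Block sizes for λ = 3: [1, 1, 1]

From the dimensions of kernels of powers, the number of Jordan blocks of size at least j is d_j − d_{j−1} where d_j = dim ker(N^j) (with d_0 = 0). Computing the differences gives [3].
The number of blocks of size exactly k is (#blocks of size ≥ k) − (#blocks of size ≥ k + 1), so the partition is: 3 block(s) of size 1.
In nonincreasing order the block sizes are [1, 1, 1].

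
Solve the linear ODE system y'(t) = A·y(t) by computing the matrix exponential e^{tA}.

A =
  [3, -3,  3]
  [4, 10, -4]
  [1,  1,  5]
e^{tA} =
  [-3*t*exp(6*t) + exp(6*t), -3*t*exp(6*t), 3*t*exp(6*t)]
  [4*t*exp(6*t), 4*t*exp(6*t) + exp(6*t), -4*t*exp(6*t)]
  [t*exp(6*t), t*exp(6*t), -t*exp(6*t) + exp(6*t)]

Strategy: write A = P · J · P⁻¹ where J is a Jordan canonical form, so e^{tA} = P · e^{tJ} · P⁻¹, and e^{tJ} can be computed block-by-block.

A has Jordan form
J =
  [6, 1, 0]
  [0, 6, 0]
  [0, 0, 6]
(up to reordering of blocks).

Per-block formulas:
  For a 1×1 block at λ = 6: exp(t · [6]) = [e^(6t)].
  For a 2×2 Jordan block J_2(6): exp(t · J_2(6)) = e^(6t)·(I + t·N), where N is the 2×2 nilpotent shift.

After assembling e^{tJ} and conjugating by P, we get:

e^{tA} =
  [-3*t*exp(6*t) + exp(6*t), -3*t*exp(6*t), 3*t*exp(6*t)]
  [4*t*exp(6*t), 4*t*exp(6*t) + exp(6*t), -4*t*exp(6*t)]
  [t*exp(6*t), t*exp(6*t), -t*exp(6*t) + exp(6*t)]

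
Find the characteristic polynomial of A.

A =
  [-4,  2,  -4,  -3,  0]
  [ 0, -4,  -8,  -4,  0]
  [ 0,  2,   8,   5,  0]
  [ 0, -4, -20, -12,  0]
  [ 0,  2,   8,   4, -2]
x^5 + 14*x^4 + 76*x^3 + 200*x^2 + 256*x + 128

Expanding det(x·I − A) (e.g. by cofactor expansion or by noting that A is similar to its Jordan form J, which has the same characteristic polynomial as A) gives
  χ_A(x) = x^5 + 14*x^4 + 76*x^3 + 200*x^2 + 256*x + 128
which factors as (x + 2)^3*(x + 4)^2. The eigenvalues (with algebraic multiplicities) are λ = -4 with multiplicity 2, λ = -2 with multiplicity 3.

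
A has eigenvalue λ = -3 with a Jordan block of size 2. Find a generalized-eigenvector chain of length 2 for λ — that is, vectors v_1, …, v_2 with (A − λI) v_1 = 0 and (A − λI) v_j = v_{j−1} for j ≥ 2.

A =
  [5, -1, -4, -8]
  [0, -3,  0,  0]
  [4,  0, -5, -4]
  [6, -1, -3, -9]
A Jordan chain for λ = -3 of length 2:
v_1 = (8, 0, 4, 6)ᵀ
v_2 = (1, 0, 0, 0)ᵀ

Let N = A − (-3)·I. We want v_2 with N^2 v_2 = 0 but N^1 v_2 ≠ 0; then v_{j-1} := N · v_j for j = 2, …, 2.

Pick v_2 = (1, 0, 0, 0)ᵀ.
Then v_1 = N · v_2 = (8, 0, 4, 6)ᵀ.

Sanity check: (A − (-3)·I) v_1 = (0, 0, 0, 0)ᵀ = 0. ✓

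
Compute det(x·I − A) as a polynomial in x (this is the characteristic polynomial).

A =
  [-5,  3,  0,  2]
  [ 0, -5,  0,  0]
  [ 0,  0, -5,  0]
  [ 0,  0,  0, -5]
x^4 + 20*x^3 + 150*x^2 + 500*x + 625

Expanding det(x·I − A) (e.g. by cofactor expansion or by noting that A is similar to its Jordan form J, which has the same characteristic polynomial as A) gives
  χ_A(x) = x^4 + 20*x^3 + 150*x^2 + 500*x + 625
which factors as (x + 5)^4. The eigenvalues (with algebraic multiplicities) are λ = -5 with multiplicity 4.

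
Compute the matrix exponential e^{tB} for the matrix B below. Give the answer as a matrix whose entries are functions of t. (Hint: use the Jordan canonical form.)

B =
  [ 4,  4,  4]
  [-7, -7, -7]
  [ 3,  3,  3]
e^{tB} =
  [4*t + 1, 4*t, 4*t]
  [-7*t, 1 - 7*t, -7*t]
  [3*t, 3*t, 3*t + 1]

Strategy: write B = P · J · P⁻¹ where J is a Jordan canonical form, so e^{tB} = P · e^{tJ} · P⁻¹, and e^{tJ} can be computed block-by-block.

B has Jordan form
J =
  [0, 1, 0]
  [0, 0, 0]
  [0, 0, 0]
(up to reordering of blocks).

Per-block formulas:
  For a 1×1 block at λ = 0: exp(t · [0]) = [e^(0t)].
  For a 2×2 Jordan block J_2(0): exp(t · J_2(0)) = e^(0t)·(I + t·N), where N is the 2×2 nilpotent shift.

After assembling e^{tJ} and conjugating by P, we get:

e^{tB} =
  [4*t + 1, 4*t, 4*t]
  [-7*t, 1 - 7*t, -7*t]
  [3*t, 3*t, 3*t + 1]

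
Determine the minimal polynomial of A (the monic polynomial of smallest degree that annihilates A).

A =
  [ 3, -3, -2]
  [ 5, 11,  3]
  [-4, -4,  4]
x^3 - 18*x^2 + 108*x - 216

The characteristic polynomial is χ_A(x) = (x - 6)^3, so the eigenvalues are known. The minimal polynomial is
  m_A(x) = Π_λ (x − λ)^{k_λ}
where k_λ is the size of the *largest* Jordan block for λ (equivalently, the smallest k with (A − λI)^k v = 0 for every generalised eigenvector v of λ).

  λ = 6: largest Jordan block has size 3, contributing (x − 6)^3

So m_A(x) = (x - 6)^3 = x^3 - 18*x^2 + 108*x - 216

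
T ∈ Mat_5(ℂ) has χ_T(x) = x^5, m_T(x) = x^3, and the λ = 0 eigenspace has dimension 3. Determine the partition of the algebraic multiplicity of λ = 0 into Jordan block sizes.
Block sizes for λ = 0: [3, 1, 1]

Step 1 — from the characteristic polynomial, algebraic multiplicity of λ = 0 is 5. From dim ker(T − (0)·I) = 3, there are exactly 3 Jordan blocks for λ = 0.
Step 2 — from the minimal polynomial, the factor (x − 0)^3 tells us the largest block for λ = 0 has size 3.
Step 3 — with total size 5, 3 blocks, and largest block 3, the block sizes (in nonincreasing order) are [3, 1, 1].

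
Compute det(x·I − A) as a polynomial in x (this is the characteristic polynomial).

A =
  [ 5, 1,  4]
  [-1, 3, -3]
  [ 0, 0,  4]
x^3 - 12*x^2 + 48*x - 64

Expanding det(x·I − A) (e.g. by cofactor expansion or by noting that A is similar to its Jordan form J, which has the same characteristic polynomial as A) gives
  χ_A(x) = x^3 - 12*x^2 + 48*x - 64
which factors as (x - 4)^3. The eigenvalues (with algebraic multiplicities) are λ = 4 with multiplicity 3.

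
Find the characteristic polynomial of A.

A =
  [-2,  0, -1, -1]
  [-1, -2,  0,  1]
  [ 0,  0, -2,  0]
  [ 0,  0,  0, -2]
x^4 + 8*x^3 + 24*x^2 + 32*x + 16

Expanding det(x·I − A) (e.g. by cofactor expansion or by noting that A is similar to its Jordan form J, which has the same characteristic polynomial as A) gives
  χ_A(x) = x^4 + 8*x^3 + 24*x^2 + 32*x + 16
which factors as (x + 2)^4. The eigenvalues (with algebraic multiplicities) are λ = -2 with multiplicity 4.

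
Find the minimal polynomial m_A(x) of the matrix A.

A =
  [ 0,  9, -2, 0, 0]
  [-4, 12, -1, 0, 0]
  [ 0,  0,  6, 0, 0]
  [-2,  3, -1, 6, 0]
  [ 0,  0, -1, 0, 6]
x^3 - 18*x^2 + 108*x - 216

The characteristic polynomial is χ_A(x) = (x - 6)^5, so the eigenvalues are known. The minimal polynomial is
  m_A(x) = Π_λ (x − λ)^{k_λ}
where k_λ is the size of the *largest* Jordan block for λ (equivalently, the smallest k with (A − λI)^k v = 0 for every generalised eigenvector v of λ).

  λ = 6: largest Jordan block has size 3, contributing (x − 6)^3

So m_A(x) = (x - 6)^3 = x^3 - 18*x^2 + 108*x - 216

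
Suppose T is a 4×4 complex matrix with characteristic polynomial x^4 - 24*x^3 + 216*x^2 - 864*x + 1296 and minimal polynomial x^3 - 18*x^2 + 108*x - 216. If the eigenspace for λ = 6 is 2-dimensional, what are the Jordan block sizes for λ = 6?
Block sizes for λ = 6: [3, 1]

Step 1 — from the characteristic polynomial, algebraic multiplicity of λ = 6 is 4. From dim ker(T − (6)·I) = 2, there are exactly 2 Jordan blocks for λ = 6.
Step 2 — from the minimal polynomial, the factor (x − 6)^3 tells us the largest block for λ = 6 has size 3.
Step 3 — with total size 4, 2 blocks, and largest block 3, the block sizes (in nonincreasing order) are [3, 1].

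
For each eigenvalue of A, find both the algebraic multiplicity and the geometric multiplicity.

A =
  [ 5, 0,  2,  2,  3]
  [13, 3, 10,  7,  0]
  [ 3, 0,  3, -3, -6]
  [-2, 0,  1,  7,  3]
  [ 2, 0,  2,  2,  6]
λ = 3: alg = 2, geom = 2; λ = 6: alg = 3, geom = 2

Step 1 — factor the characteristic polynomial to read off the algebraic multiplicities:
  χ_A(x) = (x - 6)^3*(x - 3)^2

Step 2 — compute geometric multiplicities via the rank-nullity identity g(λ) = n − rank(A − λI):
  rank(A − (3)·I) = 3, so dim ker(A − (3)·I) = n − 3 = 2
  rank(A − (6)·I) = 3, so dim ker(A − (6)·I) = n − 3 = 2

Summary:
  λ = 3: algebraic multiplicity = 2, geometric multiplicity = 2
  λ = 6: algebraic multiplicity = 3, geometric multiplicity = 2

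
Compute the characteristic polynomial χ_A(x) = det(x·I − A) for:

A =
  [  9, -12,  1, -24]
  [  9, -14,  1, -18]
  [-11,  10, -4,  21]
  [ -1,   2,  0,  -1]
x^4 + 10*x^3 + 24*x^2 - 32*x - 128

Expanding det(x·I − A) (e.g. by cofactor expansion or by noting that A is similar to its Jordan form J, which has the same characteristic polynomial as A) gives
  χ_A(x) = x^4 + 10*x^3 + 24*x^2 - 32*x - 128
which factors as (x - 2)*(x + 4)^3. The eigenvalues (with algebraic multiplicities) are λ = -4 with multiplicity 3, λ = 2 with multiplicity 1.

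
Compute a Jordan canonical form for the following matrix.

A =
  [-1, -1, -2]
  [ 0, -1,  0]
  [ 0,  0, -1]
J_2(-1) ⊕ J_1(-1)

The characteristic polynomial is
  det(x·I − A) = x^3 + 3*x^2 + 3*x + 1 = (x + 1)^3

Eigenvalues and multiplicities (the geometric multiplicity of λ is n − rank(A − λI), which equals the number of Jordan blocks for λ):
  λ = -1: algebraic multiplicity = 3, geometric multiplicity = 2

Determining the block sizes for each eigenvalue:
  λ = -1: 2 blocks summing to 3 forces exactly one block of size 2 and the rest size 1 → block sizes [2, 1]

Assembling the blocks gives a Jordan form
J =
  [-1,  1,  0]
  [ 0, -1,  0]
  [ 0,  0, -1]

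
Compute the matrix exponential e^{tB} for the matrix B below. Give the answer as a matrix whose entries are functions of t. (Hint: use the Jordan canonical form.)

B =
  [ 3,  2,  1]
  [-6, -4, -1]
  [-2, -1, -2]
e^{tB} =
  [t^2*exp(-t) + 4*t*exp(-t) + exp(-t), t^2*exp(-t)/2 + 2*t*exp(-t), t^2*exp(-t)/2 + t*exp(-t)]
  [-2*t^2*exp(-t) - 6*t*exp(-t), -t^2*exp(-t) - 3*t*exp(-t) + exp(-t), -t^2*exp(-t) - t*exp(-t)]
  [-2*t*exp(-t), -t*exp(-t), -t*exp(-t) + exp(-t)]

Strategy: write B = P · J · P⁻¹ where J is a Jordan canonical form, so e^{tB} = P · e^{tJ} · P⁻¹, and e^{tJ} can be computed block-by-block.

B has Jordan form
J =
  [-1,  1,  0]
  [ 0, -1,  1]
  [ 0,  0, -1]
(up to reordering of blocks).

Per-block formulas:
  For a 3×3 Jordan block J_3(-1): exp(t · J_3(-1)) = e^(-1t)·(I + t·N + (t^2/2)·N^2), where N is the 3×3 nilpotent shift.

After assembling e^{tJ} and conjugating by P, we get:

e^{tB} =
  [t^2*exp(-t) + 4*t*exp(-t) + exp(-t), t^2*exp(-t)/2 + 2*t*exp(-t), t^2*exp(-t)/2 + t*exp(-t)]
  [-2*t^2*exp(-t) - 6*t*exp(-t), -t^2*exp(-t) - 3*t*exp(-t) + exp(-t), -t^2*exp(-t) - t*exp(-t)]
  [-2*t*exp(-t), -t*exp(-t), -t*exp(-t) + exp(-t)]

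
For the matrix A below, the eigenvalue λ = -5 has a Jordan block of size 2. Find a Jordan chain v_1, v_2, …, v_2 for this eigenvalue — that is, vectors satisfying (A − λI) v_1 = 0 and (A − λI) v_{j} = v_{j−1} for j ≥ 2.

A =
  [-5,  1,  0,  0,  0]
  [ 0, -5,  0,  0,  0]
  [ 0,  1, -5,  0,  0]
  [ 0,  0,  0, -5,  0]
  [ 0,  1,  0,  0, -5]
A Jordan chain for λ = -5 of length 2:
v_1 = (1, 0, 1, 0, 1)ᵀ
v_2 = (0, 1, 0, 0, 0)ᵀ

Let N = A − (-5)·I. We want v_2 with N^2 v_2 = 0 but N^1 v_2 ≠ 0; then v_{j-1} := N · v_j for j = 2, …, 2.

Pick v_2 = (0, 1, 0, 0, 0)ᵀ.
Then v_1 = N · v_2 = (1, 0, 1, 0, 1)ᵀ.

Sanity check: (A − (-5)·I) v_1 = (0, 0, 0, 0, 0)ᵀ = 0. ✓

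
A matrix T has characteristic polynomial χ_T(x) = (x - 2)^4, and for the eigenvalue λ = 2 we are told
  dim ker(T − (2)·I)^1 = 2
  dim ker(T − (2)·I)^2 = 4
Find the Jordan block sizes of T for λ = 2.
Block sizes for λ = 2: [2, 2]

From the dimensions of kernels of powers, the number of Jordan blocks of size at least j is d_j − d_{j−1} where d_j = dim ker(N^j) (with d_0 = 0). Computing the differences gives [2, 2].
The number of blocks of size exactly k is (#blocks of size ≥ k) − (#blocks of size ≥ k + 1), so the partition is: 2 block(s) of size 2.
In nonincreasing order the block sizes are [2, 2].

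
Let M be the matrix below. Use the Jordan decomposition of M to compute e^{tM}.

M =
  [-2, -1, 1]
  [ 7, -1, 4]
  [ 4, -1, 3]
e^{tM} =
  [t^2/2 - 2*t + 1, t^2 - t, -3*t^2/2 + t]
  [-5*t^2/2 + 7*t, -5*t^2 - t + 1, 15*t^2/2 + 4*t]
  [-3*t^2/2 + 4*t, -3*t^2 - t, 9*t^2/2 + 3*t + 1]

Strategy: write M = P · J · P⁻¹ where J is a Jordan canonical form, so e^{tM} = P · e^{tJ} · P⁻¹, and e^{tJ} can be computed block-by-block.

M has Jordan form
J =
  [0, 1, 0]
  [0, 0, 1]
  [0, 0, 0]
(up to reordering of blocks).

Per-block formulas:
  For a 3×3 Jordan block J_3(0): exp(t · J_3(0)) = e^(0t)·(I + t·N + (t^2/2)·N^2), where N is the 3×3 nilpotent shift.

After assembling e^{tJ} and conjugating by P, we get:

e^{tM} =
  [t^2/2 - 2*t + 1, t^2 - t, -3*t^2/2 + t]
  [-5*t^2/2 + 7*t, -5*t^2 - t + 1, 15*t^2/2 + 4*t]
  [-3*t^2/2 + 4*t, -3*t^2 - t, 9*t^2/2 + 3*t + 1]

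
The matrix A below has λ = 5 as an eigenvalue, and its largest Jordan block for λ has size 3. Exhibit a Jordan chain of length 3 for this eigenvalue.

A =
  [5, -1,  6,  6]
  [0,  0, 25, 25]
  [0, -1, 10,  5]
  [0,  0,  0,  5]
A Jordan chain for λ = 5 of length 3:
v_1 = (-1, 0, 0, 0)ᵀ
v_2 = (-1, -5, -1, 0)ᵀ
v_3 = (0, 1, 0, 0)ᵀ

Let N = A − (5)·I. We want v_3 with N^3 v_3 = 0 but N^2 v_3 ≠ 0; then v_{j-1} := N · v_j for j = 3, …, 2.

Pick v_3 = (0, 1, 0, 0)ᵀ.
Then v_2 = N · v_3 = (-1, -5, -1, 0)ᵀ.
Then v_1 = N · v_2 = (-1, 0, 0, 0)ᵀ.

Sanity check: (A − (5)·I) v_1 = (0, 0, 0, 0)ᵀ = 0. ✓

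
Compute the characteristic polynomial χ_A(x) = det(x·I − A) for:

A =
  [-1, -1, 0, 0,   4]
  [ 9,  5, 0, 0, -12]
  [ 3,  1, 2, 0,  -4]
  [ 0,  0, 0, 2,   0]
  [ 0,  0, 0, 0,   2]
x^5 - 10*x^4 + 40*x^3 - 80*x^2 + 80*x - 32

Expanding det(x·I − A) (e.g. by cofactor expansion or by noting that A is similar to its Jordan form J, which has the same characteristic polynomial as A) gives
  χ_A(x) = x^5 - 10*x^4 + 40*x^3 - 80*x^2 + 80*x - 32
which factors as (x - 2)^5. The eigenvalues (with algebraic multiplicities) are λ = 2 with multiplicity 5.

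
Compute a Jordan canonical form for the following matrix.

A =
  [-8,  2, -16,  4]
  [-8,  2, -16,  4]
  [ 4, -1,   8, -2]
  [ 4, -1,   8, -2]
J_2(0) ⊕ J_1(0) ⊕ J_1(0)

The characteristic polynomial is
  det(x·I − A) = x^4

Eigenvalues and multiplicities (the geometric multiplicity of λ is n − rank(A − λI), which equals the number of Jordan blocks for λ):
  λ = 0: algebraic multiplicity = 4, geometric multiplicity = 3

Determining the block sizes for each eigenvalue:
  λ = 0: 3 blocks summing to 4 forces exactly one block of size 2 and the rest size 1 → block sizes [2, 1, 1]

Assembling the blocks gives a Jordan form
J =
  [0, 1, 0, 0]
  [0, 0, 0, 0]
  [0, 0, 0, 0]
  [0, 0, 0, 0]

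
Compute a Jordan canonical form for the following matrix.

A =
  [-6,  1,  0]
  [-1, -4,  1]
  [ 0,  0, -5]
J_3(-5)

The characteristic polynomial is
  det(x·I − A) = x^3 + 15*x^2 + 75*x + 125 = (x + 5)^3

Eigenvalues and multiplicities (the geometric multiplicity of λ is n − rank(A − λI), which equals the number of Jordan blocks for λ):
  λ = -5: algebraic multiplicity = 3, geometric multiplicity = 1

Determining the block sizes for each eigenvalue:
  λ = -5: one block (gm = 1), so the single block has size am = 3 → block sizes [3]

Assembling the blocks gives a Jordan form
J =
  [-5,  1,  0]
  [ 0, -5,  1]
  [ 0,  0, -5]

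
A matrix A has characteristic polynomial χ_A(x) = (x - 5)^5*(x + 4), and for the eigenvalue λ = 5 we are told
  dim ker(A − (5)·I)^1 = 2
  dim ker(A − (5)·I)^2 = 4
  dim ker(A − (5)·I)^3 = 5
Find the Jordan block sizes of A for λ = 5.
Block sizes for λ = 5: [3, 2]

From the dimensions of kernels of powers, the number of Jordan blocks of size at least j is d_j − d_{j−1} where d_j = dim ker(N^j) (with d_0 = 0). Computing the differences gives [2, 2, 1].
The number of blocks of size exactly k is (#blocks of size ≥ k) − (#blocks of size ≥ k + 1), so the partition is: 1 block(s) of size 2, 1 block(s) of size 3.
In nonincreasing order the block sizes are [3, 2].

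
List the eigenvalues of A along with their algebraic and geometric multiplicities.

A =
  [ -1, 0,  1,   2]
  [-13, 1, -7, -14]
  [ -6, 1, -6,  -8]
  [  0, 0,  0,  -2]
λ = -2: alg = 4, geom = 2

Step 1 — factor the characteristic polynomial to read off the algebraic multiplicities:
  χ_A(x) = (x + 2)^4

Step 2 — compute geometric multiplicities via the rank-nullity identity g(λ) = n − rank(A − λI):
  rank(A − (-2)·I) = 2, so dim ker(A − (-2)·I) = n − 2 = 2

Summary:
  λ = -2: algebraic multiplicity = 4, geometric multiplicity = 2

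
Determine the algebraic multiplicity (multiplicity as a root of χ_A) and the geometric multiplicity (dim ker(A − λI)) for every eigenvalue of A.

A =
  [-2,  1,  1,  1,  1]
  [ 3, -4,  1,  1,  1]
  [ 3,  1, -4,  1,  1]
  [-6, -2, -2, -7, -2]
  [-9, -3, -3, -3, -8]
λ = -5: alg = 5, geom = 4

Step 1 — factor the characteristic polynomial to read off the algebraic multiplicities:
  χ_A(x) = (x + 5)^5

Step 2 — compute geometric multiplicities via the rank-nullity identity g(λ) = n − rank(A − λI):
  rank(A − (-5)·I) = 1, so dim ker(A − (-5)·I) = n − 1 = 4

Summary:
  λ = -5: algebraic multiplicity = 5, geometric multiplicity = 4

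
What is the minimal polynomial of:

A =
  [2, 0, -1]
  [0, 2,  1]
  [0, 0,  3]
x^2 - 5*x + 6

The characteristic polynomial is χ_A(x) = (x - 3)*(x - 2)^2, so the eigenvalues are known. The minimal polynomial is
  m_A(x) = Π_λ (x − λ)^{k_λ}
where k_λ is the size of the *largest* Jordan block for λ (equivalently, the smallest k with (A − λI)^k v = 0 for every generalised eigenvector v of λ).

  λ = 2: largest Jordan block has size 1, contributing (x − 2)
  λ = 3: largest Jordan block has size 1, contributing (x − 3)

So m_A(x) = (x - 3)*(x - 2) = x^2 - 5*x + 6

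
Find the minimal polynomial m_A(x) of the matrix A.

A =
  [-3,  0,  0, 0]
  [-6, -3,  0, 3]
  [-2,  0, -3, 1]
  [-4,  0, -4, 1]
x^3 + 5*x^2 + 7*x + 3

The characteristic polynomial is χ_A(x) = (x + 1)^2*(x + 3)^2, so the eigenvalues are known. The minimal polynomial is
  m_A(x) = Π_λ (x − λ)^{k_λ}
where k_λ is the size of the *largest* Jordan block for λ (equivalently, the smallest k with (A − λI)^k v = 0 for every generalised eigenvector v of λ).

  λ = -3: largest Jordan block has size 1, contributing (x + 3)
  λ = -1: largest Jordan block has size 2, contributing (x + 1)^2

So m_A(x) = (x + 1)^2*(x + 3) = x^3 + 5*x^2 + 7*x + 3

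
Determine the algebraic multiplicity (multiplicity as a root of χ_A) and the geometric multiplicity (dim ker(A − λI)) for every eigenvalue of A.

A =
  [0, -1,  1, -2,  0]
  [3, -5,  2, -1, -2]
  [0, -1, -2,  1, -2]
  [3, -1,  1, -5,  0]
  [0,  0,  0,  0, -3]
λ = -3: alg = 5, geom = 3

Step 1 — factor the characteristic polynomial to read off the algebraic multiplicities:
  χ_A(x) = (x + 3)^5

Step 2 — compute geometric multiplicities via the rank-nullity identity g(λ) = n − rank(A − λI):
  rank(A − (-3)·I) = 2, so dim ker(A − (-3)·I) = n − 2 = 3

Summary:
  λ = -3: algebraic multiplicity = 5, geometric multiplicity = 3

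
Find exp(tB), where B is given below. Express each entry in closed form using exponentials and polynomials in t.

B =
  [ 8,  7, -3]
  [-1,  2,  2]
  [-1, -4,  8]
e^{tB} =
  [2*t*exp(6*t) + exp(6*t), -t^2*exp(6*t) + 7*t*exp(6*t), t^2*exp(6*t) - 3*t*exp(6*t)]
  [-t*exp(6*t), t^2*exp(6*t)/2 - 4*t*exp(6*t) + exp(6*t), -t^2*exp(6*t)/2 + 2*t*exp(6*t)]
  [-t*exp(6*t), t^2*exp(6*t)/2 - 4*t*exp(6*t), -t^2*exp(6*t)/2 + 2*t*exp(6*t) + exp(6*t)]

Strategy: write B = P · J · P⁻¹ where J is a Jordan canonical form, so e^{tB} = P · e^{tJ} · P⁻¹, and e^{tJ} can be computed block-by-block.

B has Jordan form
J =
  [6, 1, 0]
  [0, 6, 1]
  [0, 0, 6]
(up to reordering of blocks).

Per-block formulas:
  For a 3×3 Jordan block J_3(6): exp(t · J_3(6)) = e^(6t)·(I + t·N + (t^2/2)·N^2), where N is the 3×3 nilpotent shift.

After assembling e^{tJ} and conjugating by P, we get:

e^{tB} =
  [2*t*exp(6*t) + exp(6*t), -t^2*exp(6*t) + 7*t*exp(6*t), t^2*exp(6*t) - 3*t*exp(6*t)]
  [-t*exp(6*t), t^2*exp(6*t)/2 - 4*t*exp(6*t) + exp(6*t), -t^2*exp(6*t)/2 + 2*t*exp(6*t)]
  [-t*exp(6*t), t^2*exp(6*t)/2 - 4*t*exp(6*t), -t^2*exp(6*t)/2 + 2*t*exp(6*t) + exp(6*t)]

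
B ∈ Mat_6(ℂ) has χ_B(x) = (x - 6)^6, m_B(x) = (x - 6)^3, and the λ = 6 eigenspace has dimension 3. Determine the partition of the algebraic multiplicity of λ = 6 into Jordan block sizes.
Block sizes for λ = 6: [3, 2, 1]

Step 1 — from the characteristic polynomial, algebraic multiplicity of λ = 6 is 6. From dim ker(B − (6)·I) = 3, there are exactly 3 Jordan blocks for λ = 6.
Step 2 — from the minimal polynomial, the factor (x − 6)^3 tells us the largest block for λ = 6 has size 3.
Step 3 — with total size 6, 3 blocks, and largest block 3, the block sizes (in nonincreasing order) are [3, 2, 1].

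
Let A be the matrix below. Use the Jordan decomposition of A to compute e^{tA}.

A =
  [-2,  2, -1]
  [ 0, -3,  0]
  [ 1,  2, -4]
e^{tA} =
  [t*exp(-3*t) + exp(-3*t), 2*t*exp(-3*t), -t*exp(-3*t)]
  [0, exp(-3*t), 0]
  [t*exp(-3*t), 2*t*exp(-3*t), -t*exp(-3*t) + exp(-3*t)]

Strategy: write A = P · J · P⁻¹ where J is a Jordan canonical form, so e^{tA} = P · e^{tJ} · P⁻¹, and e^{tJ} can be computed block-by-block.

A has Jordan form
J =
  [-3,  1,  0]
  [ 0, -3,  0]
  [ 0,  0, -3]
(up to reordering of blocks).

Per-block formulas:
  For a 1×1 block at λ = -3: exp(t · [-3]) = [e^(-3t)].
  For a 2×2 Jordan block J_2(-3): exp(t · J_2(-3)) = e^(-3t)·(I + t·N), where N is the 2×2 nilpotent shift.

After assembling e^{tJ} and conjugating by P, we get:

e^{tA} =
  [t*exp(-3*t) + exp(-3*t), 2*t*exp(-3*t), -t*exp(-3*t)]
  [0, exp(-3*t), 0]
  [t*exp(-3*t), 2*t*exp(-3*t), -t*exp(-3*t) + exp(-3*t)]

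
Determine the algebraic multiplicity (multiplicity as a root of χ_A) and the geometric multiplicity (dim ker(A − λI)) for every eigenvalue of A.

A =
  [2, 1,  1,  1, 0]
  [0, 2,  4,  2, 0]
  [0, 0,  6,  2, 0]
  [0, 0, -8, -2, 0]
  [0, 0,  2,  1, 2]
λ = 2: alg = 5, geom = 3

Step 1 — factor the characteristic polynomial to read off the algebraic multiplicities:
  χ_A(x) = (x - 2)^5

Step 2 — compute geometric multiplicities via the rank-nullity identity g(λ) = n − rank(A − λI):
  rank(A − (2)·I) = 2, so dim ker(A − (2)·I) = n − 2 = 3

Summary:
  λ = 2: algebraic multiplicity = 5, geometric multiplicity = 3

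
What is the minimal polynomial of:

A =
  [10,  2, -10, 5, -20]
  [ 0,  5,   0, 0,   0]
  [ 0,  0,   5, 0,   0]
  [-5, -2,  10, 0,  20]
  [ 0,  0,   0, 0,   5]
x^2 - 10*x + 25

The characteristic polynomial is χ_A(x) = (x - 5)^5, so the eigenvalues are known. The minimal polynomial is
  m_A(x) = Π_λ (x − λ)^{k_λ}
where k_λ is the size of the *largest* Jordan block for λ (equivalently, the smallest k with (A − λI)^k v = 0 for every generalised eigenvector v of λ).

  λ = 5: largest Jordan block has size 2, contributing (x − 5)^2

So m_A(x) = (x - 5)^2 = x^2 - 10*x + 25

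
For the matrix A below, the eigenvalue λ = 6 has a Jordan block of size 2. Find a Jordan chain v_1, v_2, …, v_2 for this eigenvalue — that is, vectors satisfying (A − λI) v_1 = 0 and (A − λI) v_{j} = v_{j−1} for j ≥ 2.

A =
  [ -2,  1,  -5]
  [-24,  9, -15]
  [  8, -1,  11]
A Jordan chain for λ = 6 of length 2:
v_1 = (-8, -24, 8)ᵀ
v_2 = (1, 0, 0)ᵀ

Let N = A − (6)·I. We want v_2 with N^2 v_2 = 0 but N^1 v_2 ≠ 0; then v_{j-1} := N · v_j for j = 2, …, 2.

Pick v_2 = (1, 0, 0)ᵀ.
Then v_1 = N · v_2 = (-8, -24, 8)ᵀ.

Sanity check: (A − (6)·I) v_1 = (0, 0, 0)ᵀ = 0. ✓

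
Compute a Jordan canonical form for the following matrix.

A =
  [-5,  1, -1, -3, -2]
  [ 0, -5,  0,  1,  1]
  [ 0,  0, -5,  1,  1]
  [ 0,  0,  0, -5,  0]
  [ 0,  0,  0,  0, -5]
J_2(-5) ⊕ J_2(-5) ⊕ J_1(-5)

The characteristic polynomial is
  det(x·I − A) = x^5 + 25*x^4 + 250*x^3 + 1250*x^2 + 3125*x + 3125 = (x + 5)^5

Eigenvalues and multiplicities (the geometric multiplicity of λ is n − rank(A − λI), which equals the number of Jordan blocks for λ):
  λ = -5: algebraic multiplicity = 5, geometric multiplicity = 3

Determining the block sizes for each eigenvalue:
  λ = -5: with am = 5 and gm = 3, the partition is not yet determined (e.g. several partitions of 5 into 3 parts exist). Let N = A − (-5)·I. Computing rank(N^1) = 2, rank(N^2) = 0; the number of blocks of size ≥ j is rank(N^{j−1}) − rank(N^j), giving [3, 2]. So we have 2 block(s) of size 2, 1 block(s) of size 1 → block sizes [2, 2, 1]

Assembling the blocks gives a Jordan form
J =
  [-5,  1,  0,  0,  0]
  [ 0, -5,  0,  0,  0]
  [ 0,  0, -5,  1,  0]
  [ 0,  0,  0, -5,  0]
  [ 0,  0,  0,  0, -5]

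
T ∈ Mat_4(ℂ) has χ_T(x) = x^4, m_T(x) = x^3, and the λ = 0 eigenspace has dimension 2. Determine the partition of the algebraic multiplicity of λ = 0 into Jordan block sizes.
Block sizes for λ = 0: [3, 1]

Step 1 — from the characteristic polynomial, algebraic multiplicity of λ = 0 is 4. From dim ker(T − (0)·I) = 2, there are exactly 2 Jordan blocks for λ = 0.
Step 2 — from the minimal polynomial, the factor (x − 0)^3 tells us the largest block for λ = 0 has size 3.
Step 3 — with total size 4, 2 blocks, and largest block 3, the block sizes (in nonincreasing order) are [3, 1].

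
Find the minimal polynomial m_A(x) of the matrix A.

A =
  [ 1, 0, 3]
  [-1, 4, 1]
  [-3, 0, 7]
x^2 - 8*x + 16

The characteristic polynomial is χ_A(x) = (x - 4)^3, so the eigenvalues are known. The minimal polynomial is
  m_A(x) = Π_λ (x − λ)^{k_λ}
where k_λ is the size of the *largest* Jordan block for λ (equivalently, the smallest k with (A − λI)^k v = 0 for every generalised eigenvector v of λ).

  λ = 4: largest Jordan block has size 2, contributing (x − 4)^2

So m_A(x) = (x - 4)^2 = x^2 - 8*x + 16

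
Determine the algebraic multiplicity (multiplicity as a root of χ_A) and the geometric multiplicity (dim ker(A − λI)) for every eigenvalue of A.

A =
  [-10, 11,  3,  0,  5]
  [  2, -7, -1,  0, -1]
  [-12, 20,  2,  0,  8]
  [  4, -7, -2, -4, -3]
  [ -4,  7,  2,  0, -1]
λ = -4: alg = 5, geom = 3

Step 1 — factor the characteristic polynomial to read off the algebraic multiplicities:
  χ_A(x) = (x + 4)^5

Step 2 — compute geometric multiplicities via the rank-nullity identity g(λ) = n − rank(A − λI):
  rank(A − (-4)·I) = 2, so dim ker(A − (-4)·I) = n − 2 = 3

Summary:
  λ = -4: algebraic multiplicity = 5, geometric multiplicity = 3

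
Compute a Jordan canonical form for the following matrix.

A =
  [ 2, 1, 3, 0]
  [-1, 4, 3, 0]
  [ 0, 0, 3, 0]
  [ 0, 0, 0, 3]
J_2(3) ⊕ J_1(3) ⊕ J_1(3)

The characteristic polynomial is
  det(x·I − A) = x^4 - 12*x^3 + 54*x^2 - 108*x + 81 = (x - 3)^4

Eigenvalues and multiplicities (the geometric multiplicity of λ is n − rank(A − λI), which equals the number of Jordan blocks for λ):
  λ = 3: algebraic multiplicity = 4, geometric multiplicity = 3

Determining the block sizes for each eigenvalue:
  λ = 3: 3 blocks summing to 4 forces exactly one block of size 2 and the rest size 1 → block sizes [2, 1, 1]

Assembling the blocks gives a Jordan form
J =
  [3, 1, 0, 0]
  [0, 3, 0, 0]
  [0, 0, 3, 0]
  [0, 0, 0, 3]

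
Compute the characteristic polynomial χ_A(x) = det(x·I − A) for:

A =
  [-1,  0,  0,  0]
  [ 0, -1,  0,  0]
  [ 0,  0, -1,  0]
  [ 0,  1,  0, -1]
x^4 + 4*x^3 + 6*x^2 + 4*x + 1

Expanding det(x·I − A) (e.g. by cofactor expansion or by noting that A is similar to its Jordan form J, which has the same characteristic polynomial as A) gives
  χ_A(x) = x^4 + 4*x^3 + 6*x^2 + 4*x + 1
which factors as (x + 1)^4. The eigenvalues (with algebraic multiplicities) are λ = -1 with multiplicity 4.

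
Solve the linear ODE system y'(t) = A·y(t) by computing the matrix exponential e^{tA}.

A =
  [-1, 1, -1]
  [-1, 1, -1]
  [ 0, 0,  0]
e^{tA} =
  [1 - t, t, -t]
  [-t, t + 1, -t]
  [0, 0, 1]

Strategy: write A = P · J · P⁻¹ where J is a Jordan canonical form, so e^{tA} = P · e^{tJ} · P⁻¹, and e^{tJ} can be computed block-by-block.

A has Jordan form
J =
  [0, 1, 0]
  [0, 0, 0]
  [0, 0, 0]
(up to reordering of blocks).

Per-block formulas:
  For a 1×1 block at λ = 0: exp(t · [0]) = [e^(0t)].
  For a 2×2 Jordan block J_2(0): exp(t · J_2(0)) = e^(0t)·(I + t·N), where N is the 2×2 nilpotent shift.

After assembling e^{tJ} and conjugating by P, we get:

e^{tA} =
  [1 - t, t, -t]
  [-t, t + 1, -t]
  [0, 0, 1]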